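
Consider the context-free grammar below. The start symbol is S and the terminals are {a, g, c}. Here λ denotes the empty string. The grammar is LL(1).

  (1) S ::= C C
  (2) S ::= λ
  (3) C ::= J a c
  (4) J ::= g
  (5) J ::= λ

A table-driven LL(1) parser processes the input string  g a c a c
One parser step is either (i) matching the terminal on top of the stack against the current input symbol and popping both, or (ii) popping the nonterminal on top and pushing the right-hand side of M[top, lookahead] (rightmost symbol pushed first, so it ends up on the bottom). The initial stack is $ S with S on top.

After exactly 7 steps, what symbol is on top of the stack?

step 1: stack=$ S  input=g a c a c $  — expand S ::= C C
step 2: stack=$ C C  input=g a c a c $  — expand C ::= J a c
step 3: stack=$ C c a J  input=g a c a c $  — expand J ::= g
step 4: stack=$ C c a g  input=g a c a c $  — match g
step 5: stack=$ C c a  input=a c a c $  — match a
step 6: stack=$ C c  input=c a c $  — match c
step 7: stack=$ C  input=a c $  — expand C ::= J a c
Stack after step 7: $ c a J (top = J).

J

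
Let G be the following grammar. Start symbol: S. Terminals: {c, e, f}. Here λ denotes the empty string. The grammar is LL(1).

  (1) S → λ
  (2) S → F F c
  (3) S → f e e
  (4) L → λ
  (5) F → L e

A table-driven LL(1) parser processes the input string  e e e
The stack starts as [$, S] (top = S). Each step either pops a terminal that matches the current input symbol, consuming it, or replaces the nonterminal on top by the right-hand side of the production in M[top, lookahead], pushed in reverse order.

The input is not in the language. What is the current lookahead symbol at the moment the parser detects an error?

     Stack      Input    Action
  1  $ S        e e e $  expand S → F F c
  2  $ c F F    e e e $  expand F → L e
  3  $ c F e L  e e e $  expand L → λ
  4  $ c F e    e e e $  match e
  5  $ c F      e e $    expand F → L e
  6  $ c e L    e e $    expand L → λ
  7  $ c e      e e $    match e
  8  $ c        e $      error: top is terminal c but lookahead is e

e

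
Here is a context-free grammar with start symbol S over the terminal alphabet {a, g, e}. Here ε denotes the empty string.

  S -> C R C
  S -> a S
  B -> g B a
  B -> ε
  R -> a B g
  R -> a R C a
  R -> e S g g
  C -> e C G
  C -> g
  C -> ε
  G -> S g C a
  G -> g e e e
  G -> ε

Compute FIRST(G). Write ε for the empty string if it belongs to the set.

FIRST(B): from B->g B a we get {g}; from B->ε we get {ε}. So FIRST(B) = {ε, g}.
FIRST(R): from R->a B g we get {a}; from R->a R C a we get {a}; from R->e S g g we get {e}. So FIRST(R) = {a, e}.
FIRST(C): from C->e C G we get {e}; from C->g we get {g}; from C->ε we get {ε}. So FIRST(C) = {ε, e, g}.
FIRST(S): from S->C R C we get {a, e, g}; from S->a S we get {a}. So FIRST(S) = {a, e, g}.
FIRST(G): from G->S g C a we get {a, e, g}; from G->g e e e we get {g}; from G->ε we get {ε}. So FIRST(G) = {ε, a, e, g}.

{ε, a, e, g}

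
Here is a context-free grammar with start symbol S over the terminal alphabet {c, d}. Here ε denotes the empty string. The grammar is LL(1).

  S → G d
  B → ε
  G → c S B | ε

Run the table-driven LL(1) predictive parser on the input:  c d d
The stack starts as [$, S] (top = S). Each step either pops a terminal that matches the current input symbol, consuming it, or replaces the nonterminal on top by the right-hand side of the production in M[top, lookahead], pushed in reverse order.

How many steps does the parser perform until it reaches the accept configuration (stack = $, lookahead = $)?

step 1: stack=$ S  input=c d d $  — expand S → G d
step 2: stack=$ d G  input=c d d $  — expand G → c S B
step 3: stack=$ d B S c  input=c d d $  — match c
step 4: stack=$ d B S  input=d d $  — expand S → G d
step 5: stack=$ d B d G  input=d d $  — expand G → ε
step 6: stack=$ d B d  input=d d $  — match d
step 7: stack=$ d B  input=d $  — expand B → ε
step 8: stack=$ d  input=d $  — match d
Accept reached after 8 steps.

8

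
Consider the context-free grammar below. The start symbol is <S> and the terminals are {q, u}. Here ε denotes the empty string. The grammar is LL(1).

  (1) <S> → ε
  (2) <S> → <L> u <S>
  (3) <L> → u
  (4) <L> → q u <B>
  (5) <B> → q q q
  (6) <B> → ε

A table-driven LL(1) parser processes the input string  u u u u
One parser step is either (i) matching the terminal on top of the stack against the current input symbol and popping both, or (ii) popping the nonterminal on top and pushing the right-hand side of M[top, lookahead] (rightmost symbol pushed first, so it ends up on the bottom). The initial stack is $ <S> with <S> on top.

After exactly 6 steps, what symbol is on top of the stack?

u

step 1: stack=$ <S>  input=u u u u $  — expand <S> → <L> u <S>
step 2: stack=$ <S> u <L>  input=u u u u $  — expand <L> → u
step 3: stack=$ <S> u u  input=u u u u $  — match u
step 4: stack=$ <S> u  input=u u u $  — match u
step 5: stack=$ <S>  input=u u $  — expand <S> → <L> u <S>
step 6: stack=$ <S> u <L>  input=u u $  — expand <L> → u
Stack after step 6: $ <S> u u (top = u).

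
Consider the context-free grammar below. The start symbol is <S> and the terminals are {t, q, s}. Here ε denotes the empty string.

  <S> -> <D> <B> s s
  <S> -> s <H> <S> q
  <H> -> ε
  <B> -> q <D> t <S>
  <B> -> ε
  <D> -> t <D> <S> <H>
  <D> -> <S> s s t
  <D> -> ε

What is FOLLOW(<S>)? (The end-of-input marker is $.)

{$, q, s, t}

FIRST(<H>) = {ε}
FIRST(<B>) = {ε, q}
FIRST(<S>) = {q, s, t}  (via <D> <B> s s)
FIRST(<D>) = {ε, q, s, t}  (via <S> s s t)
FOLLOW(<S>) includes $ since <S> is the start symbol.
FOLLOW(<B>): in <S>-><D> <B> s s, <B> is followed by s s with FIRST {s}. Thus FOLLOW(<B>) = {s}.
FOLLOW(<D>): in <S>-><D> <B> s s, <D> is followed by <B> s s with FIRST {q, s}; in <B>->q <D> t <S>, <D> is followed by t <S> with FIRST {t}; in <D>->t <D> <S> <H>, <D> is followed by <S> <H> with FIRST {q, s, t}. Thus FOLLOW(<D>) = {q, s, t}.
FOLLOW(<S>): in <S>->s <H> <S> q, <S> is followed by q with FIRST {q}; in <B>->q <D> t <S>, the suffix after <S> is empty, so FOLLOW(<S>) ⊇ FOLLOW(<B>) = {s}; in <D>->t <D> <S> <H>, <S> is followed by <H> with FIRST {ε}; in <D>->t <D> <S> <H>, the suffix after <S> is nullable, so FOLLOW(<S>) ⊇ FOLLOW(<D>) = {q, s, t}; in <D>-><S> s s t, <S> is followed by s s t with FIRST {s}. Thus FOLLOW(<S>) = {$, q, s, t}.
FOLLOW(<H>): in <S>->s <H> <S> q, <H> is followed by <S> q with FIRST {q, s, t}; in <D>->t <D> <S> <H>, the suffix after <H> is empty, so FOLLOW(<H>) ⊇ FOLLOW(<D>) = {q, s, t}. Thus FOLLOW(<H>) = {q, s, t}.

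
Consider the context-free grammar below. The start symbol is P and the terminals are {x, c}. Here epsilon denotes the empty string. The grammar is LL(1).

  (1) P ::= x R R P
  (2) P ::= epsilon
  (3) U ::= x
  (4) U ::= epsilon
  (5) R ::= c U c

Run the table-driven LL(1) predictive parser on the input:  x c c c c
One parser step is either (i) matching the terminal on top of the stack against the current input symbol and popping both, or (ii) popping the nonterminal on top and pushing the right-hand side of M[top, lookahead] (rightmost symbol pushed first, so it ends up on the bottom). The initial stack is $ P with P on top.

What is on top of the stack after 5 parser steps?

c

step 1: stack=$ P  input=x c c c c $  — expand P ::= x R R P
step 2: stack=$ P R R x  input=x c c c c $  — match x
step 3: stack=$ P R R  input=c c c c $  — expand R ::= c U c
step 4: stack=$ P R c U c  input=c c c c $  — match c
step 5: stack=$ P R c U  input=c c c $  — expand U ::= epsilon
Stack after step 5: $ P R c (top = c).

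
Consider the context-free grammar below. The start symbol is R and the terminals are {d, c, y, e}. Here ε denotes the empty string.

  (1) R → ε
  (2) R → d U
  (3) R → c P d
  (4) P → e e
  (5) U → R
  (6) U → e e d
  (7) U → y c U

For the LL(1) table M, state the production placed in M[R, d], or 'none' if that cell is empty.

FIRST(R): from R→ε we get {ε}; from R→d U we get {d}; from R→c P d we get {c}. So FIRST(R) = {ε, c, d}.
FIRST(P): from P→e e we get {e}. So FIRST(P) = {e}.
FIRST(U): from U→R we get {ε, c, d}; from U→e e d we get {e}; from U→y c U we get {y}. So FIRST(U) = {ε, c, d, e, y}.
FOLLOW(R) includes $ since R is the start symbol.
FOLLOW(R): in U→R, the suffix after R is empty, so FOLLOW(R) ⊇ FOLLOW(U) = {$}. Thus FOLLOW(R) = {$}.
FOLLOW(U): in R→d U, the suffix after U is empty, so FOLLOW(U) ⊇ FOLLOW(R) = {$}; in U→y c U, the suffix after U is empty (adds nothing new). Thus FOLLOW(U) = {$}.
For R → ε: FIRST(ε) = {ε}, so it goes in M[R, t] for t ∈ {}; since ε ∈ FIRST, also for every t ∈ FOLLOW(R) = {$}.
For R → d U: FIRST(d U) = {d}, so it goes in M[R, t] for t ∈ {d}.
For R → c P d: FIRST(c P d) = {c}, so it goes in M[R, t] for t ∈ {c}.

R → d U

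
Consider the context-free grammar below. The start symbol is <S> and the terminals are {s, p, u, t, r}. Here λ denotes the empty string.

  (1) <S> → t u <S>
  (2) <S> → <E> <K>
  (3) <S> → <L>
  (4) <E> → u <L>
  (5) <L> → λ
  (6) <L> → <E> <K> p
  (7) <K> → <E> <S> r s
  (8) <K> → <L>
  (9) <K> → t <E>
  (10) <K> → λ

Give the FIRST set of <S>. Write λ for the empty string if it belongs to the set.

FIRST(<E>) = {u}
FIRST(<L>) = {λ, u}  (via <E> <K> p)
FIRST(<S>) = {λ, t, u}  (via <E> <K>, <L>)
FIRST(<K>) = {λ, t, u}  (via <E> <S> r s, <L>)

{λ, t, u}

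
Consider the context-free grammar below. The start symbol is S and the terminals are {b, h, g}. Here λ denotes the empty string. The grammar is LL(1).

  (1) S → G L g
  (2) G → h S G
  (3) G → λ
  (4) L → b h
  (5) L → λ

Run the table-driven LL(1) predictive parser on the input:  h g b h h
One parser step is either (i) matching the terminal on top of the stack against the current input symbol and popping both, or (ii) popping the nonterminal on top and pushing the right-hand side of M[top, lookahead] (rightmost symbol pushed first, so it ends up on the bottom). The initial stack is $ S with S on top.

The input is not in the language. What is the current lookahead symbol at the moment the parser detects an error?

h

      Stack          Input        Action
   1  $ S            h g b h h $  expand S → G L g
   2  $ g L G        h g b h h $  expand G → h S G
   3  $ g L G S h    h g b h h $  match h
   4  $ g L G S      g b h h $    expand S → G L g
   5  $ g L G g L G  g b h h $    expand G → λ
   6  $ g L G g L    g b h h $    expand L → λ
   7  $ g L G g      g b h h $    match g
   8  $ g L G        b h h $      expand G → λ
   9  $ g L          b h h $      expand L → b h
  10  $ g h b        b h h $      match b
  11  $ g h          h h $        match h
  12  $ g            h $          error: top is terminal g but lookahead is h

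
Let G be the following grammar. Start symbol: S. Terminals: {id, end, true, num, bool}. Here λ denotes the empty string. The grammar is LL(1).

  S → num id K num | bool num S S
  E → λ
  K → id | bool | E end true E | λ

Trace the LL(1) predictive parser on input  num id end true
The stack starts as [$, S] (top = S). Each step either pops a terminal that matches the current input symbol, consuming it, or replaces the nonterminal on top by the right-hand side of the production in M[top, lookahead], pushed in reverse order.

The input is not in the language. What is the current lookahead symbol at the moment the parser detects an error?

$

     Stack               Input              Action
  1  $ S                 num id end true $  expand S → num id K num
  2  $ num K id num      num id end true $  match num
  3  $ num K id          id end true $      match id
  4  $ num K             end true $         expand K → E end true E
  5  $ num E true end E  end true $         expand E → λ
  6  $ num E true end    end true $         match end
  7  $ num E true        true $             match true
  8  $ num E             $                  error: M[E, $] is empty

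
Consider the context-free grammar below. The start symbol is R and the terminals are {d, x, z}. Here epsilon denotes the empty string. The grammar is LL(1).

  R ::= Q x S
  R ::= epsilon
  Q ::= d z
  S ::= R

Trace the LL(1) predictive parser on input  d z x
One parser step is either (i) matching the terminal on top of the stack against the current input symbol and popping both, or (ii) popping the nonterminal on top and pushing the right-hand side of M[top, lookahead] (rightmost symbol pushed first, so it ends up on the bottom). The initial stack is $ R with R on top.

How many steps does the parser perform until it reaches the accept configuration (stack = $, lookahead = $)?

step 1: stack=$ R  input=d z x $  — expand R ::= Q x S
step 2: stack=$ S x Q  input=d z x $  — expand Q ::= d z
step 3: stack=$ S x z d  input=d z x $  — match d
step 4: stack=$ S x z  input=z x $  — match z
step 5: stack=$ S x  input=x $  — match x
step 6: stack=$ S  input=$  — expand S ::= R
step 7: stack=$ R  input=$  — expand R ::= epsilon
Accept reached after 7 steps.

7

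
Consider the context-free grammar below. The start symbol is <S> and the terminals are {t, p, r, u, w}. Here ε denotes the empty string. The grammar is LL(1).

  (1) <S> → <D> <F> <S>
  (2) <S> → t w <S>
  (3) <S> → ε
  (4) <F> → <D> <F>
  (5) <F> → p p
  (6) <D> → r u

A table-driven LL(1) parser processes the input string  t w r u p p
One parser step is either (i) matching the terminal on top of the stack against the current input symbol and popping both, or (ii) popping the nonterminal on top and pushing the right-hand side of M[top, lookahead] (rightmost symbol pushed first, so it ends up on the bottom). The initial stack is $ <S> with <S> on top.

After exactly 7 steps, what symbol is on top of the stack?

<F>

step 1: stack=$ <S>  input=t w r u p p $  — expand <S> → t w <S>
step 2: stack=$ <S> w t  input=t w r u p p $  — match t
step 3: stack=$ <S> w  input=w r u p p $  — match w
step 4: stack=$ <S>  input=r u p p $  — expand <S> → <D> <F> <S>
step 5: stack=$ <S> <F> <D>  input=r u p p $  — expand <D> → r u
step 6: stack=$ <S> <F> u r  input=r u p p $  — match r
step 7: stack=$ <S> <F> u  input=u p p $  — match u
Stack after step 7: $ <S> <F> (top = <F>).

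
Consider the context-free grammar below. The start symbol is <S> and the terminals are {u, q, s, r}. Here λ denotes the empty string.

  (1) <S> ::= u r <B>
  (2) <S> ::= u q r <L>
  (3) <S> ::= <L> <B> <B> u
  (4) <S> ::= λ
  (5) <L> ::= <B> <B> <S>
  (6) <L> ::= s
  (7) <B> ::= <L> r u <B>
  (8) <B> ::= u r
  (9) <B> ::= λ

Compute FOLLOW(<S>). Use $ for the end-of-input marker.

FIRST(<S>): from <S>::=u r <B> we get {u}; from <S>::=u q r <L> we get {u}; from <S>::=<L> <B> <B> u we get {r, s, u}; from <S>::=λ we get {λ}. So FIRST(<S>) = {λ, r, s, u}.
FIRST(<L>): from <L>::=<B> <B> <S> we get {λ, r, s, u}; from <L>::=s we get {s}. So FIRST(<L>) = {λ, r, s, u}.
FIRST(<B>): from <B>::=<L> r u <B> we get {r, s, u}; from <B>::=u r we get {u}; from <B>::=λ we get {λ}. So FIRST(<B>) = {λ, r, s, u}.
FOLLOW(<S>) includes $ since <S> is the start symbol.
FOLLOW(<S>): in <L>::=<B> <B> <S>, the suffix after <S> is empty, so FOLLOW(<S>) ⊇ FOLLOW(<L>) = {$, r, s, u}. Thus FOLLOW(<S>) = {$, r, s, u}.
FOLLOW(<L>): in <S>::=u q r <L>, the suffix after <L> is empty, so FOLLOW(<L>) ⊇ FOLLOW(<S>) = {$, r, s, u}; in <S>::=<L> <B> <B> u, <L> is followed by <B> <B> u with FIRST {r, s, u}; in <B>::=<L> r u <B>, <L> is followed by r u <B> with FIRST {r}. Thus FOLLOW(<L>) = {$, r, s, u}.
FOLLOW(<B>): in <S>::=u r <B>, the suffix after <B> is empty, so FOLLOW(<B>) ⊇ FOLLOW(<S>) = {$, r, s, u}; in <S>::=<L> <B> <B> u (occurrence 1), <B> is followed by <B> u with FIRST {r, s, u}; in <S>::=<L> <B> <B> u (occurrence 2), <B> is followed by u with FIRST {u}; in <L>::=<B> <B> <S> (occurrence 1), <B> is followed by <B> <S> with FIRST {λ, r, s, u}; in <L>::=<B> <B> <S> (occurrence 1), the suffix after <B> is nullable, so FOLLOW(<B>) ⊇ FOLLOW(<L>) = {$, r, s, u}; in <L>::=<B> <B> <S> (occurrence 2), <B> is followed by <S> with FIRST {λ, r, s, u}; in <L>::=<B> <B> <S> (occurrence 2), the suffix after <B> is nullable, so FOLLOW(<B>) ⊇ FOLLOW(<L>) = {$, r, s, u}; in <B>::=<L> r u <B>, the suffix after <B> is empty (adds nothing new). Thus FOLLOW(<B>) = {$, r, s, u}.

{$, r, s, u}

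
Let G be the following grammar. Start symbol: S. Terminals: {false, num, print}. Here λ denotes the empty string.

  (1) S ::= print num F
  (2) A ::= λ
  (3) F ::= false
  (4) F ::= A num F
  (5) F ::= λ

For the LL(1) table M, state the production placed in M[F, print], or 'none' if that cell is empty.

none

FIRST(S) = {print}
FIRST(A) = {λ}
FIRST(F) = {λ, false, num}  (via A num F)
FOLLOW(S) includes $ since S is the start symbol.
FOLLOW(S): S appears on no right-hand side. Thus FOLLOW(S) = {$}.
FOLLOW(F): in S::=print num F, the suffix after F is empty, so FOLLOW(F) ⊇ FOLLOW(S) = {$}; in F::=A num F, the suffix after F is empty (adds nothing new). Thus FOLLOW(F) = {$}.
For F ::= false: FIRST(false) = {false}, so it goes in M[F, t] for t ∈ {false}.
For F ::= A num F: FIRST(A num F) = {num}, so it goes in M[F, t] for t ∈ {num}.
For F ::= λ: FIRST(λ) = {λ}, so it goes in M[F, t] for t ∈ {}; since λ ∈ FIRST, also for every t ∈ FOLLOW(F) = {$}.
None of these place a production in M[F, print].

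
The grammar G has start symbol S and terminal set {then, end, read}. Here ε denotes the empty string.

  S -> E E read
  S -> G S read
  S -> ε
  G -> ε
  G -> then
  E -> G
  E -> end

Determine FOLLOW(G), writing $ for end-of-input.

{end, read, then}

FIRST(G): from G->ε we get {ε}; from G->then we get {then}. So FIRST(G) = {ε, then}.
FIRST(E): from E->G we get {ε, then}; from E->end we get {end}. So FIRST(E) = {ε, end, then}.
FIRST(S): from S->E E read we get {end, read, then}; from S->G S read we get {end, read, then}; from S->ε we get {ε}. So FIRST(S) = {ε, end, read, then}.
FOLLOW(S) includes $ since S is the start symbol.
FOLLOW(S): in S->G S read, S is followed by read with FIRST {read}. Thus FOLLOW(S) = {$, read}.
FOLLOW(E): in S->E E read (occurrence 1), E is followed by E read with FIRST {end, read, then}; in S->E E read (occurrence 2), E is followed by read with FIRST {read}. Thus FOLLOW(E) = {end, read, then}.
FOLLOW(G): in S->G S read, G is followed by S read with FIRST {end, read, then}; in E->G, the suffix after G is empty, so FOLLOW(G) ⊇ FOLLOW(E) = {end, read, then}. Thus FOLLOW(G) = {end, read, then}.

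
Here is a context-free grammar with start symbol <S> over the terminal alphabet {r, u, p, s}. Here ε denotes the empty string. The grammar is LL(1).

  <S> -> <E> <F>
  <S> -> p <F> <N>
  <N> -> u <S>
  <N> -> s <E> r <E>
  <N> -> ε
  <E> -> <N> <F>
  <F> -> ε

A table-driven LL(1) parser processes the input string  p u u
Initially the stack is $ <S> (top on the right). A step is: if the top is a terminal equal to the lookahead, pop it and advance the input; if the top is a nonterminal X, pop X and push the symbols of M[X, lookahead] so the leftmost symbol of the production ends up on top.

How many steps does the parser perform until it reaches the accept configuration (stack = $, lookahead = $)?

step 1: stack=$ <S>  input=p u u $  — expand <S> -> p <F> <N>
step 2: stack=$ <N> <F> p  input=p u u $  — match p
step 3: stack=$ <N> <F>  input=u u $  — expand <F> -> ε
step 4: stack=$ <N>  input=u u $  — expand <N> -> u <S>
step 5: stack=$ <S> u  input=u u $  — match u
step 6: stack=$ <S>  input=u $  — expand <S> -> <E> <F>
step 7: stack=$ <F> <E>  input=u $  — expand <E> -> <N> <F>
step 8: stack=$ <F> <F> <N>  input=u $  — expand <N> -> u <S>
step 9: stack=$ <F> <F> <S> u  input=u $  — match u
step 10: stack=$ <F> <F> <S>  input=$  — expand <S> -> <E> <F>
step 11: stack=$ <F> <F> <F> <E>  input=$  — expand <E> -> <N> <F>
step 12: stack=$ <F> <F> <F> <F> <N>  input=$  — expand <N> -> ε
step 13: stack=$ <F> <F> <F> <F>  input=$  — expand <F> -> ε
step 14: stack=$ <F> <F> <F>  input=$  — expand <F> -> ε
step 15: stack=$ <F> <F>  input=$  — expand <F> -> ε
step 16: stack=$ <F>  input=$  — expand <F> -> ε
Accept reached after 16 steps.

16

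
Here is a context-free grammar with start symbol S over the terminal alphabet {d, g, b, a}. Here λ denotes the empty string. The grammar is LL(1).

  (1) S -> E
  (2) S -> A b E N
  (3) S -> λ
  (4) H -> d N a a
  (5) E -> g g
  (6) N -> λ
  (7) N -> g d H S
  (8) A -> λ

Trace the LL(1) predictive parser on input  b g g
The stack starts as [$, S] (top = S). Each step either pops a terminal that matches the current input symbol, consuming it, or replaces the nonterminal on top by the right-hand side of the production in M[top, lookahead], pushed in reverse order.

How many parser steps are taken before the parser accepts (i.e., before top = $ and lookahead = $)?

step 1: stack=$ S  input=b g g $  — expand S -> A b E N
step 2: stack=$ N E b A  input=b g g $  — expand A -> λ
step 3: stack=$ N E b  input=b g g $  — match b
step 4: stack=$ N E  input=g g $  — expand E -> g g
step 5: stack=$ N g g  input=g g $  — match g
step 6: stack=$ N g  input=g $  — match g
step 7: stack=$ N  input=$  — expand N -> λ
Accept reached after 7 steps.

7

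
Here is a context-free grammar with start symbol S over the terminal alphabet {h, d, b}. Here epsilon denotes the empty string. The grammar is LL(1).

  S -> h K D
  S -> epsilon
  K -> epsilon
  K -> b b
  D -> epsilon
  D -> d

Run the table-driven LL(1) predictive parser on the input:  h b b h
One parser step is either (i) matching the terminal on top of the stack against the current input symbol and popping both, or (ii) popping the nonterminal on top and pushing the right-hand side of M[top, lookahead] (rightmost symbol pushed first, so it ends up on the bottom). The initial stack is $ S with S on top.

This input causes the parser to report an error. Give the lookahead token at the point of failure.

     Stack    Input      Action
  1  $ S      h b b h $  expand S -> h K D
  2  $ D K h  h b b h $  match h
  3  $ D K    b b h $    expand K -> b b
  4  $ D b b  b b h $    match b
  5  $ D b    b h $      match b
  6  $ D      h $        error: M[D, h] is empty

h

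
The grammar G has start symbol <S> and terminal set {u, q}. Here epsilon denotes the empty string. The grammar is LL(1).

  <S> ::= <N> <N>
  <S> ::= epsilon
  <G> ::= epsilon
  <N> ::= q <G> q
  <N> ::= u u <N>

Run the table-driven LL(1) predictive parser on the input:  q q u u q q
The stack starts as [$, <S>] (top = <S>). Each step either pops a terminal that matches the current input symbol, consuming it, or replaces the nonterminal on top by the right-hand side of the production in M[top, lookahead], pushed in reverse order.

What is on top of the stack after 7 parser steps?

u

     Stack          Input          Action
  1  $ <S>          q q u u q q $  expand <S> ::= <N> <N>
  2  $ <N> <N>      q q u u q q $  expand <N> ::= q <G> q
  3  $ <N> q <G> q  q q u u q q $  match q
  4  $ <N> q <G>    q u u q q $    expand <G> ::= epsilon
  5  $ <N> q        q u u q q $    match q
  6  $ <N>          u u q q $      expand <N> ::= u u <N>
  7  $ <N> u u      u u q q $      match u
Stack after step 7: $ <N> u (top = u).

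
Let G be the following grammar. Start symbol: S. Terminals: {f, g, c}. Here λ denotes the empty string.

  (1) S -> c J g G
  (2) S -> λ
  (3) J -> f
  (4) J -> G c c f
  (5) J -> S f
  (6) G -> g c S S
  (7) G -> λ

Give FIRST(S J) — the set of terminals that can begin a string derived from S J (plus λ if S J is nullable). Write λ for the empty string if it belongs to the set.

FIRST(S) = {λ, c}
FIRST(G) = {λ, g}
FIRST(J) = {c, f, g}  (via G c c f, S f)
FIRST(S J): take FIRST of each symbol in turn, carrying on past any symbol whose FIRST contains λ; result {c, f, g}.

{c, f, g}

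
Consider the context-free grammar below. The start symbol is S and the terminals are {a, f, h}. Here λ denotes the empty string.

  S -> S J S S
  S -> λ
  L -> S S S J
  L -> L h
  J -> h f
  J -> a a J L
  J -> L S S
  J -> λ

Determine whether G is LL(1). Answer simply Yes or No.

FIRST(S) = {λ, a, h}
FIRST(L) = {λ, a, h}
FIRST(J) = {λ, a, h}
FOLLOW(S) = {$, a, h}
FOLLOW(L) = {$, a, h}
FOLLOW(J) = {$, a, h}
Cell M[J, $] receives both J -> L S S and J -> λ — the grammar is not LL(1).

No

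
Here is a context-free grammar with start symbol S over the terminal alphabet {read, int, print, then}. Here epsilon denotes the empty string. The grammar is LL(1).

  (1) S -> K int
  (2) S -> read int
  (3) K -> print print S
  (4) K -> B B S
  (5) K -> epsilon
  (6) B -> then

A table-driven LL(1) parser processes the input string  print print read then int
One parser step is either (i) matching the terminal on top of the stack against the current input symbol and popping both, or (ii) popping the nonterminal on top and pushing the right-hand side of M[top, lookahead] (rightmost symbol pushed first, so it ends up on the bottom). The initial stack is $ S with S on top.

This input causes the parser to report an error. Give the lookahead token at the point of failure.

then

     Stack                Input                        Action
  1  $ S                  print print read then int $  expand S -> K int
  2  $ int K              print print read then int $  expand K -> print print S
  3  $ int S print print  print print read then int $  match print
  4  $ int S print        print read then int $        match print
  5  $ int S              read then int $              expand S -> read int
  6  $ int int read       read then int $              match read
  7  $ int int            then int $                   error: top is terminal int but lookahead is then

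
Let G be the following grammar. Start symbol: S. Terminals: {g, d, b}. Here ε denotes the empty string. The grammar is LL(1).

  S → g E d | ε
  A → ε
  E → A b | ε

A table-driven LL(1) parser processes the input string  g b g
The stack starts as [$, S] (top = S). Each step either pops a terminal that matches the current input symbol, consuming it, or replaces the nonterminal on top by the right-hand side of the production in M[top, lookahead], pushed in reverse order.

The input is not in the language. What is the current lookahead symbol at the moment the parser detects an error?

     Stack    Input    Action
  1  $ S      g b g $  expand S → g E d
  2  $ d E g  g b g $  match g
  3  $ d E    b g $    expand E → A b
  4  $ d b A  b g $    expand A → ε
  5  $ d b    b g $    match b
  6  $ d      g $      error: top is terminal d but lookahead is g

g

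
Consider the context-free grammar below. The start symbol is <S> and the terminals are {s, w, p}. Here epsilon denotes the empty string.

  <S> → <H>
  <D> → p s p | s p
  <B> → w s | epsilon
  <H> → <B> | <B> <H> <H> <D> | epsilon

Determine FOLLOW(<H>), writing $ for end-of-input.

FIRST(<D>) = {p, s}
FIRST(<B>) = {epsilon, w}
FIRST(<H>) = {epsilon, p, s, w}  (via <B>, <B> <H> <H> <D>)
FIRST(<S>) = {epsilon, p, s, w}  (via <H>)
FOLLOW(<S>) includes $ since <S> is the start symbol.
FOLLOW(<S>): <S> appears on no right-hand side. Thus FOLLOW(<S>) = {$}.
FOLLOW(<H>): in <S>→<H>, the suffix after <H> is empty, so FOLLOW(<H>) ⊇ FOLLOW(<S>) = {$}; in <H>→<B> <H> <H> <D> (occurrence 1), <H> is followed by <H> <D> with FIRST {p, s, w}; in <H>→<B> <H> <H> <D> (occurrence 2), <H> is followed by <D> with FIRST {p, s}. Thus FOLLOW(<H>) = {$, p, s, w}.
FOLLOW(<D>): in <H>→<B> <H> <H> <D>, the suffix after <D> is empty, so FOLLOW(<D>) ⊇ FOLLOW(<H>) = {$, p, s, w}. Thus FOLLOW(<D>) = {$, p, s, w}.
FOLLOW(<B>): in <H>→<B>, the suffix after <B> is empty, so FOLLOW(<B>) ⊇ FOLLOW(<H>) = {$, p, s, w}; in <H>→<B> <H> <H> <D>, <B> is followed by <H> <H> <D> with FIRST {p, s, w}. Thus FOLLOW(<B>) = {$, p, s, w}.

{$, p, s, w}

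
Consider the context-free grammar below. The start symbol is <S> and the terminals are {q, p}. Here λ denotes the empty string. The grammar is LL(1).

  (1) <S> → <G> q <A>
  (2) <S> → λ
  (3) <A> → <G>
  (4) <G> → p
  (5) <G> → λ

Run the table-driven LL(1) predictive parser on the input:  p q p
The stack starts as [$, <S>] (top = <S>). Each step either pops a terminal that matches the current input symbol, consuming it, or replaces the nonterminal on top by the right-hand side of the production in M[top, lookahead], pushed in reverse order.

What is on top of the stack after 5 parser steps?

<G>

step 1: stack=$ <S>  input=p q p $  — expand <S> → <G> q <A>
step 2: stack=$ <A> q <G>  input=p q p $  — expand <G> → p
step 3: stack=$ <A> q p  input=p q p $  — match p
step 4: stack=$ <A> q  input=q p $  — match q
step 5: stack=$ <A>  input=p $  — expand <A> → <G>
Stack after step 5: $ <G> (top = <G>).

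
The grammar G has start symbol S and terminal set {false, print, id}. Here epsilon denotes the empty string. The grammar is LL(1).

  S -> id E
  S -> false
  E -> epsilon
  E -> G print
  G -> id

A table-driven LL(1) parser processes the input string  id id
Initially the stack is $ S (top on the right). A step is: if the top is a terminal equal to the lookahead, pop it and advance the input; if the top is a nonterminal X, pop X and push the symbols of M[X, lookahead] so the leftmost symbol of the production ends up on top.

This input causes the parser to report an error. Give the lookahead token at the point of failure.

     Stack       Input    Action
  1  $ S         id id $  expand S -> id E
  2  $ E id      id id $  match id
  3  $ E         id $     expand E -> G print
  4  $ print G   id $     expand G -> id
  5  $ print id  id $     match id
  6  $ print     $        error: top is terminal print but lookahead is $

$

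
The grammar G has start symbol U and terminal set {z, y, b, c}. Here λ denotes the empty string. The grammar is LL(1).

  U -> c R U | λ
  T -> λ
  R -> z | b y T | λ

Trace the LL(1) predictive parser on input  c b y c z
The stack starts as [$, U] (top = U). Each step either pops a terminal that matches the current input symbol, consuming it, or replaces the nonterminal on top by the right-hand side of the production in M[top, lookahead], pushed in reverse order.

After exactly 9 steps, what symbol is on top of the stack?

     Stack      Input        Action
  1  $ U        c b y c z $  expand U -> c R U
  2  $ U R c    c b y c z $  match c
  3  $ U R      b y c z $    expand R -> b y T
  4  $ U T y b  b y c z $    match b
  5  $ U T y    y c z $      match y
  6  $ U T      c z $        expand T -> λ
  7  $ U        c z $        expand U -> c R U
  8  $ U R c    c z $        match c
  9  $ U R      z $          expand R -> z
Stack after step 9: $ U z (top = z).

z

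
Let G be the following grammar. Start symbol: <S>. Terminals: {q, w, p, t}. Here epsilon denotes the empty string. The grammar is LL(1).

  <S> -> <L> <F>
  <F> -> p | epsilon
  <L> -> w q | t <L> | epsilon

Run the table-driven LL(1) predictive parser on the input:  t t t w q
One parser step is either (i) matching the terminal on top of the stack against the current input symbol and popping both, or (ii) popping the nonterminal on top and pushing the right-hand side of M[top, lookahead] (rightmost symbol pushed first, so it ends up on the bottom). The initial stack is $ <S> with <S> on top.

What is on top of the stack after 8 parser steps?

w

     Stack        Input        Action
  1  $ <S>        t t t w q $  expand <S> -> <L> <F>
  2  $ <F> <L>    t t t w q $  expand <L> -> t <L>
  3  $ <F> <L> t  t t t w q $  match t
  4  $ <F> <L>    t t w q $    expand <L> -> t <L>
  5  $ <F> <L> t  t t w q $    match t
  6  $ <F> <L>    t w q $      expand <L> -> t <L>
  7  $ <F> <L> t  t w q $      match t
  8  $ <F> <L>    w q $        expand <L> -> w q
Stack after step 8: $ <F> q w (top = w).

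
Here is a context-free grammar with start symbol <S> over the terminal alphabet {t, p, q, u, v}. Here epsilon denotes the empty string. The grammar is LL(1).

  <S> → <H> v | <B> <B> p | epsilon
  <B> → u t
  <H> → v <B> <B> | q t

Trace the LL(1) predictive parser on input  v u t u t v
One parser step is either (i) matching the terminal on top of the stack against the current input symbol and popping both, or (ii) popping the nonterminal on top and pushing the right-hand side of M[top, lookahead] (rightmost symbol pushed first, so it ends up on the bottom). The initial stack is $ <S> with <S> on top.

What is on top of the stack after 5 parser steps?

step 1: stack=$ <S>  input=v u t u t v $  — expand <S> → <H> v
step 2: stack=$ v <H>  input=v u t u t v $  — expand <H> → v <B> <B>
step 3: stack=$ v <B> <B> v  input=v u t u t v $  — match v
step 4: stack=$ v <B> <B>  input=u t u t v $  — expand <B> → u t
step 5: stack=$ v <B> t u  input=u t u t v $  — match u
Stack after step 5: $ v <B> t (top = t).

t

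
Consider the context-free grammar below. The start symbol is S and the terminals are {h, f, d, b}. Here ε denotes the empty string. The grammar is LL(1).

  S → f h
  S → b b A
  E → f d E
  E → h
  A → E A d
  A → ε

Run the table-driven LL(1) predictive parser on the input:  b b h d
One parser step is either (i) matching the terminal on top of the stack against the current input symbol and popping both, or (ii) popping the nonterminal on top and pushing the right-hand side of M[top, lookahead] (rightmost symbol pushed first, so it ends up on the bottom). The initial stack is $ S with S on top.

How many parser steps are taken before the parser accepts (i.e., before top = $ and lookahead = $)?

step 1: stack=$ S  input=b b h d $  — expand S → b b A
step 2: stack=$ A b b  input=b b h d $  — match b
step 3: stack=$ A b  input=b h d $  — match b
step 4: stack=$ A  input=h d $  — expand A → E A d
step 5: stack=$ d A E  input=h d $  — expand E → h
step 6: stack=$ d A h  input=h d $  — match h
step 7: stack=$ d A  input=d $  — expand A → ε
step 8: stack=$ d  input=d $  — match d
Accept reached after 8 steps.

8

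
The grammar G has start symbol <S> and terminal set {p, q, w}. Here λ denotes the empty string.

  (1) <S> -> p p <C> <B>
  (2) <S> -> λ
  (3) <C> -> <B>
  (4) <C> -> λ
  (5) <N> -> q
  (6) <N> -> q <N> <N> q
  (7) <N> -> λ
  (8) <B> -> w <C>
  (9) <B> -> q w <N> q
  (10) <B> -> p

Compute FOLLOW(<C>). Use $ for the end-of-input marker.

FIRST(<S>): from <S>->p p <C> <B> we get {p}; from <S>->λ we get {λ}. So FIRST(<S>) = {λ, p}.
FIRST(<N>): from <N>->q we get {q}; from <N>->q <N> <N> q we get {q}; from <N>->λ we get {λ}. So FIRST(<N>) = {λ, q}.
FIRST(<B>): from <B>->w <C> we get {w}; from <B>->q w <N> q we get {q}; from <B>->p we get {p}. So FIRST(<B>) = {p, q, w}.
FIRST(<C>): from <C>-><B> we get {p, q, w}; from <C>->λ we get {λ}. So FIRST(<C>) = {λ, p, q, w}.
FOLLOW(<S>) includes $ since <S> is the start symbol.
FOLLOW(<S>): <S> appears on no right-hand side. Thus FOLLOW(<S>) = {$}.
FOLLOW(<N>): in <N>->q <N> <N> q (occurrence 1), <N> is followed by <N> q with FIRST {q}; in <N>->q <N> <N> q (occurrence 2), <N> is followed by q with FIRST {q}; in <B>->q w <N> q, <N> is followed by q with FIRST {q}. Thus FOLLOW(<N>) = {q}.
FOLLOW(<C>): in <S>->p p <C> <B>, <C> is followed by <B> with FIRST {p, q, w}; in <B>->w <C>, the suffix after <C> is empty, so FOLLOW(<C>) ⊇ FOLLOW(<B>) = {$, p, q, w}. Thus FOLLOW(<C>) = {$, p, q, w}.
FOLLOW(<B>): in <S>->p p <C> <B>, the suffix after <B> is empty, so FOLLOW(<B>) ⊇ FOLLOW(<S>) = {$}; in <C>-><B>, the suffix after <B> is empty, so FOLLOW(<B>) ⊇ FOLLOW(<C>) = {$, p, q, w}. Thus FOLLOW(<B>) = {$, p, q, w}.

{$, p, q, w}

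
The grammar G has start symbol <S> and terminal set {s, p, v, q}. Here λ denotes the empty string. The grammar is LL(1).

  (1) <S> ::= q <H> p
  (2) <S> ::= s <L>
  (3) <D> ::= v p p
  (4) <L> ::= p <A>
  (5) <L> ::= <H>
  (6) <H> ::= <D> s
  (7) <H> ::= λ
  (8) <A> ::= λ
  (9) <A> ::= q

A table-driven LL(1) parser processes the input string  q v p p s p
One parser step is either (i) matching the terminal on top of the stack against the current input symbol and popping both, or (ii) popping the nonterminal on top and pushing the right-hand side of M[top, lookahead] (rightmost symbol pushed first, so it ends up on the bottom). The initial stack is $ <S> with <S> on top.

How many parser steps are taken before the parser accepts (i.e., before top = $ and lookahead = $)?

9

step 1: stack=$ <S>  input=q v p p s p $  — expand <S> ::= q <H> p
step 2: stack=$ p <H> q  input=q v p p s p $  — match q
step 3: stack=$ p <H>  input=v p p s p $  — expand <H> ::= <D> s
step 4: stack=$ p s <D>  input=v p p s p $  — expand <D> ::= v p p
step 5: stack=$ p s p p v  input=v p p s p $  — match v
step 6: stack=$ p s p p  input=p p s p $  — match p
step 7: stack=$ p s p  input=p s p $  — match p
step 8: stack=$ p s  input=s p $  — match s
step 9: stack=$ p  input=p $  — match p
Accept reached after 9 steps.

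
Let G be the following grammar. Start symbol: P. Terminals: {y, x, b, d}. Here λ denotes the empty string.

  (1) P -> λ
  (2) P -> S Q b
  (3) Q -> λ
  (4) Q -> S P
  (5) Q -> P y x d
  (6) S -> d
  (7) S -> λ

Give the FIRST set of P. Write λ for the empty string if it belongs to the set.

FIRST(S): from S->d we get {d}; from S->λ we get {λ}. So FIRST(S) = {λ, d}.
FIRST(P): from P->λ we get {λ}; from P->S Q b we get {b, d, y}. So FIRST(P) = {λ, b, d, y}.
FIRST(Q): from Q->λ we get {λ}; from Q->S P we get {λ, b, d, y}; from Q->P y x d we get {b, d, y}. So FIRST(Q) = {λ, b, d, y}.

{λ, b, d, y}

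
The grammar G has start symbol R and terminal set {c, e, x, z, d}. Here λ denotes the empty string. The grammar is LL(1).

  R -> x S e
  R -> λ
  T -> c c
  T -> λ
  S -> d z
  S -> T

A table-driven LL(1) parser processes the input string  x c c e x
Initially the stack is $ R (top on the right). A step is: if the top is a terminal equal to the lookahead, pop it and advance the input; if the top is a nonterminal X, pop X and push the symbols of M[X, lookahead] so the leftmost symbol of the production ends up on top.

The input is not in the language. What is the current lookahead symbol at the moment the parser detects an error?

x

step 1: stack=$ R  input=x c c e x $  — expand R -> x S e
step 2: stack=$ e S x  input=x c c e x $  — match x
step 3: stack=$ e S  input=c c e x $  — expand S -> T
step 4: stack=$ e T  input=c c e x $  — expand T -> c c
step 5: stack=$ e c c  input=c c e x $  — match c
step 6: stack=$ e c  input=c e x $  — match c
step 7: stack=$ e  input=e x $  — match e
step 8: stack=$  input=x $  — error: stack empty but input remains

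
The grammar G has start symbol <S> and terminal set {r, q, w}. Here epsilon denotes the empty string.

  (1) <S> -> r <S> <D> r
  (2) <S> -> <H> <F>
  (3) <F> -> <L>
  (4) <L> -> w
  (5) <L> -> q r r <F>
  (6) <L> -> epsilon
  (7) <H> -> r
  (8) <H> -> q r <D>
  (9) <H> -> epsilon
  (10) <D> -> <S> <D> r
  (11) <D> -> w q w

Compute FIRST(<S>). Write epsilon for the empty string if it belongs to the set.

FIRST(<L>) = {epsilon, q, w}
FIRST(<H>) = {epsilon, q, r}
FIRST(<F>) = {epsilon, q, w}  (via <L>)
FIRST(<S>) = {epsilon, q, r, w}  (via <H> <F>)
FIRST(<D>) = {q, r, w}  (via <S> <D> r)

{epsilon, q, r, w}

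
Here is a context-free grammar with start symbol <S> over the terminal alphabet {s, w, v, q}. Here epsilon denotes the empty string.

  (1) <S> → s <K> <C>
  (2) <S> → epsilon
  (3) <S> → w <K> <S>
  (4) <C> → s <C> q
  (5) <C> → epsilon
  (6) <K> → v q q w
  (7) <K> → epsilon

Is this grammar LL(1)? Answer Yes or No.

Yes

FIRST(<S>) = {epsilon, s, w}
FIRST(<C>) = {epsilon, s}
FIRST(<K>) = {epsilon, v}
FOLLOW(<S>) = {$}
FOLLOW(<C>) = {$, q}
FOLLOW(<K>) = {$, s, w}
Each cell of M receives at most one production.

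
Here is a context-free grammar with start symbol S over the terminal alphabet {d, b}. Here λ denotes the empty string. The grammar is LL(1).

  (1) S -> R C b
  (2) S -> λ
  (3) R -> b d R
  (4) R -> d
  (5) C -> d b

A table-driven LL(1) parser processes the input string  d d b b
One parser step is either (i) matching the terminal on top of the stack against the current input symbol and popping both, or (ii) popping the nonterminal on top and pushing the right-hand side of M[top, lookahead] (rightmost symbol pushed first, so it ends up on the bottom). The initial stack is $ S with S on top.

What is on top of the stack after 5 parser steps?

b

step 1: stack=$ S  input=d d b b $  — expand S -> R C b
step 2: stack=$ b C R  input=d d b b $  — expand R -> d
step 3: stack=$ b C d  input=d d b b $  — match d
step 4: stack=$ b C  input=d b b $  — expand C -> d b
step 5: stack=$ b b d  input=d b b $  — match d
Stack after step 5: $ b b (top = b).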